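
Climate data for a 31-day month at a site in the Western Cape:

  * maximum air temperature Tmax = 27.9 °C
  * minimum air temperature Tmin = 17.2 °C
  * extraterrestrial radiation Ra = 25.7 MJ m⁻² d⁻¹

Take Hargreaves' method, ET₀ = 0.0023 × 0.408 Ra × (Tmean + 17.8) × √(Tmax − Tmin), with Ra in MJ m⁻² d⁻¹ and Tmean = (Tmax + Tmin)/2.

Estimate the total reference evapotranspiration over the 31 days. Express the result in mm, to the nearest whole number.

Tmean = (27.9 + 17.2)/2 = 22.55 °C
0.408 Ra = 0.408 × 25.7 = 10.4856 mm/d equivalent
ET₀ = 0.0023 × 10.4856 × (22.55 + 17.8) × √10.7 = 0.0023 × 10.4856 × 40.35 × 3.2711 = 3.1832 mm/d
Over 31 days: 3.1832 × 31 = 98.679 mm

99 mm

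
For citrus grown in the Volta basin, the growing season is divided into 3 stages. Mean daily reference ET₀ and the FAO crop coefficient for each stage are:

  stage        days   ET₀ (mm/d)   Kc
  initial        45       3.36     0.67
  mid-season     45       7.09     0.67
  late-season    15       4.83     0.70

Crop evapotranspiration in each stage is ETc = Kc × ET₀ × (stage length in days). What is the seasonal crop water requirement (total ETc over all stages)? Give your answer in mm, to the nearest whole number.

initial: 0.67 × 3.36 × 45 = 101.30 mm
mid-season: 0.67 × 7.09 × 45 = 213.76 mm
late-season: 0.70 × 4.83 × 15 = 50.72 mm
Seasonal total = 365.78 mm

366 mm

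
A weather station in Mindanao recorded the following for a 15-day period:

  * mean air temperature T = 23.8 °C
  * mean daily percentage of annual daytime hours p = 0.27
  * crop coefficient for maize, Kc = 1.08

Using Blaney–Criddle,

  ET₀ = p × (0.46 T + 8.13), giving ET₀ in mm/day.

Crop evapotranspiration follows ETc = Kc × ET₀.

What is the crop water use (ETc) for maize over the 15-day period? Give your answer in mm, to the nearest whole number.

ET₀ = 0.27 × (0.46 × 23.8 + 8.13) = 0.27 × 19.078 = 5.1511 mm/d
ETc = Kc × ET₀ = 1.08 × 5.1511 = 5.5632 mm/d
Over 15 days: 5.5632 × 15 = 83.448 mm

83 mm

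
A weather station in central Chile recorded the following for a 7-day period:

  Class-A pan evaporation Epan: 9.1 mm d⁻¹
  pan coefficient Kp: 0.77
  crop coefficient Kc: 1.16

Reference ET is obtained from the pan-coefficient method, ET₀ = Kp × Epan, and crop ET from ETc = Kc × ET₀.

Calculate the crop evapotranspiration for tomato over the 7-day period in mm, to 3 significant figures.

56.9 mm

ET₀ = 0.77 × 9.1 = 7.0070 mm/d
ETc = Kc × ET₀ = 1.16 × 7.0070 = 8.1281 mm/d
Over 7 days: 8.1281 × 7 = 56.897 mm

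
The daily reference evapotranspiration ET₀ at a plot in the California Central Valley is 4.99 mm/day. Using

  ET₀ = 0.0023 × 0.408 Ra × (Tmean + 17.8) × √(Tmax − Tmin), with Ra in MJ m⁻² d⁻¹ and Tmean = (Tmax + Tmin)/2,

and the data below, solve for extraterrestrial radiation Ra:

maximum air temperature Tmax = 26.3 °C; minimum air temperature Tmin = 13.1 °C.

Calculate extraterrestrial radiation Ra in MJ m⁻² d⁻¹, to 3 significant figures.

39.0 MJ m⁻² d⁻¹

Tmean = (26.3+13.1)/2 = 19.70 °C; ΔT = 13.2
Ra = ET₀ / [0.0023 × 0.408 × (Tmean+17.8) × √ΔT]
   = 4.99 / (0.0023 × 0.408 × 37.50 × 3.6332) = 39.029 MJ m⁻² d⁻¹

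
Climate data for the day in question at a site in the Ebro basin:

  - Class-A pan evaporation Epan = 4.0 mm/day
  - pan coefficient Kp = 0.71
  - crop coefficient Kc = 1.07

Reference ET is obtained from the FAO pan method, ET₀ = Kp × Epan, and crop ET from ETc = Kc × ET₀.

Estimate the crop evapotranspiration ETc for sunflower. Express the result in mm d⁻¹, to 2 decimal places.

ET₀ = 0.71 × 4.0 = 2.8400 mm/d
ETc = Kc × ET₀ = 1.07 × 2.8400 = 3.0388 mm/d

3.04 mm d⁻¹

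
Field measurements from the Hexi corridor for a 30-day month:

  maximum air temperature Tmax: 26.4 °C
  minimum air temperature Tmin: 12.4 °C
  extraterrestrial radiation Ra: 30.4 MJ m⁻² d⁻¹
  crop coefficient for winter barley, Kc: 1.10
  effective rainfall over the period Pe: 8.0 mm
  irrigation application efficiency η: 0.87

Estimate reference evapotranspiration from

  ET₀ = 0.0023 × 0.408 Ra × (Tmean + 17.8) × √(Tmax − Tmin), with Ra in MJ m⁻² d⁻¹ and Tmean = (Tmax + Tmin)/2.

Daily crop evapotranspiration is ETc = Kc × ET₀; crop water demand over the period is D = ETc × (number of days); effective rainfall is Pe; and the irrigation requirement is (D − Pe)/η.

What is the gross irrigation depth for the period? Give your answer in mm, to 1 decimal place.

Tmean = (26.4 + 12.4)/2 = 19.40 °C
0.408 Ra = 0.408 × 30.4 = 12.4032 mm/d equivalent
ET₀ = 0.0023 × 12.4032 × (19.40 + 17.8) × √14.0 = 0.0023 × 12.4032 × 37.20 × 3.7417 = 3.9708 mm/d
ETc = Kc × ET₀ = 1.10 × 3.9708 = 4.3679 mm/d
Crop demand D = ETc × 30 d = 4.3679 × 30 = 131.037 mm
D − Pe = 131.037 − 8.0 = 123.037 mm
Gross irrigation = 123.037 / 0.87 = 141.422 mm

141.4 mm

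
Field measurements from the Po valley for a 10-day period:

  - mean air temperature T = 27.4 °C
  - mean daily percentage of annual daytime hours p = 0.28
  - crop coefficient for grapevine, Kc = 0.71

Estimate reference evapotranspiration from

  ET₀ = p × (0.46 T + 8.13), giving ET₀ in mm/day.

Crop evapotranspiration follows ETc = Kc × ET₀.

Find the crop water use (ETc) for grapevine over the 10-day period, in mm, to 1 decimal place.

ET₀ = 0.28 × (0.46 × 27.4 + 8.13) = 0.28 × 20.734 = 5.8055 mm/d
ETc = Kc × ET₀ = 0.71 × 5.8055 = 4.1219 mm/d
Over 10 days: 4.1219 × 10 = 41.219 mm

41.2 mm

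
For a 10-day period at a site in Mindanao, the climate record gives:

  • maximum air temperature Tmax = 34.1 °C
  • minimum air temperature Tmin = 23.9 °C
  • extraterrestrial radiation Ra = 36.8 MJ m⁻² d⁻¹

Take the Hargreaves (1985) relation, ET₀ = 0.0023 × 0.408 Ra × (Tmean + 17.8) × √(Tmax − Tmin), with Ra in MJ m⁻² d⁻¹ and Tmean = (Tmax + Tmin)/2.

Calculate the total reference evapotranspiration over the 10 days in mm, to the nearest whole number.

Tmean = (34.1 + 23.9)/2 = 29.00 °C
0.408 Ra = 0.408 × 36.8 = 15.0144 mm/d equivalent
ET₀ = 0.0023 × 15.0144 × (29.00 + 17.8) × √10.2 = 0.0023 × 15.0144 × 46.80 × 3.1937 = 5.1615 mm/d
Over 10 days: 5.1615 × 10 = 51.615 mm

52 mm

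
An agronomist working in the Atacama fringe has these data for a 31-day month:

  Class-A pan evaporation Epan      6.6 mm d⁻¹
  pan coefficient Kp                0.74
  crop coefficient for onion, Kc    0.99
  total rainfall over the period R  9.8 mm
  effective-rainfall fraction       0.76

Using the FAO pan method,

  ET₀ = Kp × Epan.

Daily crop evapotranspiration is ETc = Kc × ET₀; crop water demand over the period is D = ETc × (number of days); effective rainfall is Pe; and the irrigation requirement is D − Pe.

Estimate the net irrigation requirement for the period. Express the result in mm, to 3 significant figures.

ET₀ = 0.74 × 6.6 = 4.8840 mm/d
ETc = Kc × ET₀ = 0.99 × 4.8840 = 4.8352 mm/d
Crop demand D = ETc × 31 d = 4.8352 × 31 = 149.891 mm
Pe = 0.76 × 9.8 = 7.448 mm
D − Pe = 149.891 − 7.448 = 142.443 mm

142 mm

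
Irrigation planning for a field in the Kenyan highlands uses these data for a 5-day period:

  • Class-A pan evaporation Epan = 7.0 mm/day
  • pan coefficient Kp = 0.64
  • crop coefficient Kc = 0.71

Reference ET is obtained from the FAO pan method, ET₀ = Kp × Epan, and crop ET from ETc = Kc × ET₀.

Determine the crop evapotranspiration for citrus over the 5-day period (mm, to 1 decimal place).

15.9 mm

ET₀ = 0.64 × 7.0 = 4.4800 mm/d
ETc = Kc × ET₀ = 0.71 × 4.4800 = 3.1808 mm/d
Over 5 days: 3.1808 × 5 = 15.904 mm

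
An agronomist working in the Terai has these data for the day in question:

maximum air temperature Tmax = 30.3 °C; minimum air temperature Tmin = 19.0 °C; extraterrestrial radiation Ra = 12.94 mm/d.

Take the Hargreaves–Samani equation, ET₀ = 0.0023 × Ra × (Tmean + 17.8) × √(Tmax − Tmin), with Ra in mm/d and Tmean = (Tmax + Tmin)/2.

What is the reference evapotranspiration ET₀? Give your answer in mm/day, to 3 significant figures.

4.25 mm/day

Tmean = (30.3 + 19.0)/2 = 24.65 °C
ET₀ = 0.0023 × 12.94 × (24.65 + 17.8) × √11.3 = 0.0023 × 12.94 × 42.45 × 3.3615 = 4.2469 mm/d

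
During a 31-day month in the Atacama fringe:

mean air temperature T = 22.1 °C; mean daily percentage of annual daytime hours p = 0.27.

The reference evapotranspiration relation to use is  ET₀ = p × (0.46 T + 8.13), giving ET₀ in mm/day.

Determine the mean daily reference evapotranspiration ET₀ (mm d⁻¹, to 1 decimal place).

ET₀ = 0.27 × (0.46 × 22.1 + 8.13) = 0.27 × 18.296 = 4.9399 mm/d

4.9 mm d⁻¹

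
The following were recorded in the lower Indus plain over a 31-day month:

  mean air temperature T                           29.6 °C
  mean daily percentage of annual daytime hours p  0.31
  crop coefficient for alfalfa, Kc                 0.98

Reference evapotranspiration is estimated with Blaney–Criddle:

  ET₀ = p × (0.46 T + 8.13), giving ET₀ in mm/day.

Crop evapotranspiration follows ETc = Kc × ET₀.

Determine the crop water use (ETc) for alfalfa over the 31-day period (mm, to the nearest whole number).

ET₀ = 0.31 × (0.46 × 29.6 + 8.13) = 0.31 × 21.746 = 6.7413 mm/d
ETc = Kc × ET₀ = 0.98 × 6.7413 = 6.6065 mm/d
Over 31 days: 6.6065 × 31 = 204.802 mm

205 mm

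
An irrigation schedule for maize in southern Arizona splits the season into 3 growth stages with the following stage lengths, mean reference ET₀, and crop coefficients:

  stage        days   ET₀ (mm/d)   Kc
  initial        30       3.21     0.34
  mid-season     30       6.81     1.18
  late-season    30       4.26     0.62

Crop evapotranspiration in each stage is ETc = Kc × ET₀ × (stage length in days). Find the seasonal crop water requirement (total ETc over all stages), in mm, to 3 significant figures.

353 mm

initial: 0.34 × 3.21 × 30 = 32.74 mm
mid-season: 1.18 × 6.81 × 30 = 241.07 mm
late-season: 0.62 × 4.26 × 30 = 79.24 mm
Seasonal total = 353.05 mm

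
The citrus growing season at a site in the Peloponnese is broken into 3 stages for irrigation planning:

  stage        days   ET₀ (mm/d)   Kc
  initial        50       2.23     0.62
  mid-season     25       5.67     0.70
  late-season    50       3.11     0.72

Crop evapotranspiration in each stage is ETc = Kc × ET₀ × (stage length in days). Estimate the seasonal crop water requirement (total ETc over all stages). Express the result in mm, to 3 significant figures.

280 mm

initial: 0.62 × 2.23 × 50 = 69.13 mm
mid-season: 0.70 × 5.67 × 25 = 99.23 mm
late-season: 0.72 × 3.11 × 50 = 111.96 mm
Seasonal total = 280.32 mm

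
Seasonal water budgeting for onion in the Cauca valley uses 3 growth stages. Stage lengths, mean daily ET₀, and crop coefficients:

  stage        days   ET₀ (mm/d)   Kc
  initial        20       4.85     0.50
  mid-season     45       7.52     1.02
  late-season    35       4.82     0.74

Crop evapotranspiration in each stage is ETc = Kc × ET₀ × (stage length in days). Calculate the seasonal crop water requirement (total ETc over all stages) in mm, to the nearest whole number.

519 mm

initial: 0.50 × 4.85 × 20 = 48.50 mm
mid-season: 1.02 × 7.52 × 45 = 345.17 mm
late-season: 0.74 × 4.82 × 35 = 124.84 mm
Seasonal total = 518.51 mm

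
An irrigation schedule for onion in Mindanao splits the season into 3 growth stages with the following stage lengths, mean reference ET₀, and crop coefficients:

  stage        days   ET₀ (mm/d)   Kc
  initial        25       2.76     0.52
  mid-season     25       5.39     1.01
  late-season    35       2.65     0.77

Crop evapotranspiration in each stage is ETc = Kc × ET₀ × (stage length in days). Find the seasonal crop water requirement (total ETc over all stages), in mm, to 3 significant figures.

initial: 0.52 × 2.76 × 25 = 35.88 mm
mid-season: 1.01 × 5.39 × 25 = 136.10 mm
late-season: 0.77 × 2.65 × 35 = 71.42 mm
Seasonal total = 243.40 mm

243 mm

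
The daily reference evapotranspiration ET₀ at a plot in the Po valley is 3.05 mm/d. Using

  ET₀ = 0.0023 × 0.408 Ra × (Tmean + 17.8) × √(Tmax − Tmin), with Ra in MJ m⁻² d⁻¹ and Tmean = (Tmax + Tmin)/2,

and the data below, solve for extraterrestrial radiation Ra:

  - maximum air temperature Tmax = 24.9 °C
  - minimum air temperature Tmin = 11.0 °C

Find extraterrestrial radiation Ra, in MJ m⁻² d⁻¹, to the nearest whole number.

Tmean = (24.9+11.0)/2 = 17.95 °C; ΔT = 13.9
Ra = ET₀ / [0.0023 × 0.408 × (Tmean+17.8) × √ΔT]
   = 3.05 / (0.0023 × 0.408 × 35.75 × 3.7283) = 24.385 MJ m⁻² d⁻¹

24 MJ m⁻² d⁻¹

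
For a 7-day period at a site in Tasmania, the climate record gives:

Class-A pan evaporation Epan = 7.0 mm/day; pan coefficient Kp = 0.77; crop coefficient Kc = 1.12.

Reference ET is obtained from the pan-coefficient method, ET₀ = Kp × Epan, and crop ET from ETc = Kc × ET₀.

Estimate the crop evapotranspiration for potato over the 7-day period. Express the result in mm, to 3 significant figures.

ET₀ = 0.77 × 7.0 = 5.3900 mm/d
ETc = Kc × ET₀ = 1.12 × 5.3900 = 6.0368 mm/d
Over 7 days: 6.0368 × 7 = 42.258 mm

42.3 mm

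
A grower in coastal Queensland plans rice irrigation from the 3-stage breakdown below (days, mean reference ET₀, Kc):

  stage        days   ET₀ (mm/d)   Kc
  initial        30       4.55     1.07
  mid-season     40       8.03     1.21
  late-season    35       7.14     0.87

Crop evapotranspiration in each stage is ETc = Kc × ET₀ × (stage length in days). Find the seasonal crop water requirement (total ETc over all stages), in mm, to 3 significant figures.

752 mm

initial: 1.07 × 4.55 × 30 = 146.06 mm
mid-season: 1.21 × 8.03 × 40 = 388.65 mm
late-season: 0.87 × 7.14 × 35 = 217.41 mm
Seasonal total = 752.12 mm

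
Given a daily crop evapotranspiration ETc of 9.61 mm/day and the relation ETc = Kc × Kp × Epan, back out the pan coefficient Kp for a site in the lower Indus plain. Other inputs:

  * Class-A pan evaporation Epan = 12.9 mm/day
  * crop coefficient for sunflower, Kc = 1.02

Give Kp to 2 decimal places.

ETc = Kc × Kp × Epan  ⇒  Kp = ETc / (Kc × Epan)
Kp = 9.61 / (1.02 × 12.9) = 9.61 / 13.158 = 0.7304

0.73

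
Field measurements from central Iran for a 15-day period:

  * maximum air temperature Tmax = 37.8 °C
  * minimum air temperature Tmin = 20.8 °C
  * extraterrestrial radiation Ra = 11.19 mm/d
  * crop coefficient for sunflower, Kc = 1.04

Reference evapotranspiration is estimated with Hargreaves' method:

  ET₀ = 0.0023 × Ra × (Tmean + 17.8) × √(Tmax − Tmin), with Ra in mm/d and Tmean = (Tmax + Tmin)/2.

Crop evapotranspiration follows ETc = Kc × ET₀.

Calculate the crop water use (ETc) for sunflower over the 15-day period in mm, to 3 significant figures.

Tmean = (37.8 + 20.8)/2 = 29.30 °C
ET₀ = 0.0023 × 11.19 × (29.30 + 17.8) × √17.0 = 0.0023 × 11.19 × 47.10 × 4.1231 = 4.9981 mm/d
ETc = Kc × ET₀ = 1.04 × 4.9981 = 5.1980 mm/d
Over 15 days: 5.1980 × 15 = 77.970 mm

78.0 mm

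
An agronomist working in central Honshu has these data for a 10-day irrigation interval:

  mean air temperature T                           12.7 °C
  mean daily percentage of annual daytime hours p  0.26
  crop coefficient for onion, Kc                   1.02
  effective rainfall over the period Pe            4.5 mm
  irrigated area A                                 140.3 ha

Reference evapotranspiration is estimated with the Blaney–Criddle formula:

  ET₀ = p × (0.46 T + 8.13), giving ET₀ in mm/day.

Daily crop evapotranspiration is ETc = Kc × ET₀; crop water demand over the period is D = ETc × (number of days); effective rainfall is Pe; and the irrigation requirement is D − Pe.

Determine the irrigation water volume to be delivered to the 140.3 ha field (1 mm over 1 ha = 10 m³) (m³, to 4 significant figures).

ET₀ = 0.26 × (0.46 × 12.7 + 8.13) = 0.26 × 13.972 = 3.6327 mm/d
ETc = Kc × ET₀ = 1.02 × 3.6327 = 3.7054 mm/d
Crop demand D = ETc × 10 d = 3.7054 × 10 = 37.054 mm
D − Pe = 37.054 − 4.5 = 32.554 mm
Volume = 32.554 mm × 140.3 ha × 10 = 45673.3 m³

45670 m³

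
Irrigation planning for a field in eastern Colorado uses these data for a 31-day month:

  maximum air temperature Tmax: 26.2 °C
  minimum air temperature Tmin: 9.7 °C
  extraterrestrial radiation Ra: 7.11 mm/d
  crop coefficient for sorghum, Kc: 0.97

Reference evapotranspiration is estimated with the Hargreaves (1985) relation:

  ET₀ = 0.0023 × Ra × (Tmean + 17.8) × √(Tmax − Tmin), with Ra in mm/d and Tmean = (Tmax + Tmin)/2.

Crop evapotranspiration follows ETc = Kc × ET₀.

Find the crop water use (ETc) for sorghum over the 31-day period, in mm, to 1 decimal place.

Tmean = (26.2 + 9.7)/2 = 17.95 °C
ET₀ = 0.0023 × 7.11 × (17.95 + 17.8) × √16.5 = 0.0023 × 7.11 × 35.75 × 4.0620 = 2.3747 mm/d
ETc = Kc × ET₀ = 0.97 × 2.3747 = 2.3035 mm/d
Over 31 days: 2.3035 × 31 = 71.409 mm

71.4 mm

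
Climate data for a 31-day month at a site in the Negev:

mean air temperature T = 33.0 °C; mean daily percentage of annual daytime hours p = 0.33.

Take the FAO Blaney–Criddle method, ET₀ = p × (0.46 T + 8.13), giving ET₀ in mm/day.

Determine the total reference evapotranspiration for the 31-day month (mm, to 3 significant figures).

ET₀ = 0.33 × (0.46 × 33.0 + 8.13) = 0.33 × 23.310 = 7.6923 mm/d
Monthly total = 7.6923 × 31 = 238.461 mm

238 mm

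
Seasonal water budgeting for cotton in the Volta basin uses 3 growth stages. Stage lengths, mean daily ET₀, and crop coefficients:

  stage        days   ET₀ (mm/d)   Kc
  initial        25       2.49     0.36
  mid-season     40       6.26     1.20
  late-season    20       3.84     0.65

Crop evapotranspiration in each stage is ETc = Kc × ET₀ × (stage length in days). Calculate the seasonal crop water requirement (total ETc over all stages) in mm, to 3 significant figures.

373 mm

initial: 0.36 × 2.49 × 25 = 22.41 mm
mid-season: 1.20 × 6.26 × 40 = 300.48 mm
late-season: 0.65 × 3.84 × 20 = 49.92 mm
Seasonal total = 372.81 mm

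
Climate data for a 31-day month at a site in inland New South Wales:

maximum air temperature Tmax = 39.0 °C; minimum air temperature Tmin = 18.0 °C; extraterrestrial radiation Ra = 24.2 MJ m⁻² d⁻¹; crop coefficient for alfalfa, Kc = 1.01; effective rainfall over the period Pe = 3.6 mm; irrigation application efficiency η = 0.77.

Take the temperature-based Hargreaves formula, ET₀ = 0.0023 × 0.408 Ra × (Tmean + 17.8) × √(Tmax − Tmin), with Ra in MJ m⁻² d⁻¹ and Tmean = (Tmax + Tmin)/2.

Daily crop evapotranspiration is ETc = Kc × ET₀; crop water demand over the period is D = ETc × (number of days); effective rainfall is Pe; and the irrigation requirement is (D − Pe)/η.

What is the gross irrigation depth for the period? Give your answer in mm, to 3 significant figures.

Tmean = (39.0 + 18.0)/2 = 28.50 °C
0.408 Ra = 0.408 × 24.2 = 9.8736 mm/d equivalent
ET₀ = 0.0023 × 9.8736 × (28.50 + 17.8) × √21.0 = 0.0023 × 9.8736 × 46.30 × 4.5826 = 4.8183 mm/d
ETc = Kc × ET₀ = 1.01 × 4.8183 = 4.8665 mm/d
Crop demand D = ETc × 31 d = 4.8665 × 31 = 150.862 mm
D − Pe = 150.862 − 3.6 = 147.262 mm
Gross irrigation = 147.262 / 0.77 = 191.249 mm

191 mm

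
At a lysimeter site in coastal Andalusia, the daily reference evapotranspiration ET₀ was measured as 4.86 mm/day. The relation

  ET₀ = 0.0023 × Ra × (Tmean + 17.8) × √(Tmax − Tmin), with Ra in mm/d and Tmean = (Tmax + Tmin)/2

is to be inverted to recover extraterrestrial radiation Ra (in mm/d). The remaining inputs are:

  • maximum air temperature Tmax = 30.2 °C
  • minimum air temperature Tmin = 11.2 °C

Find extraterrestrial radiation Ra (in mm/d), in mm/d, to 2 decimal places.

12.59 mm/d

Tmean = 20.70 °C; √ΔT = 4.3589
Ra = ET₀ / [0.0023 × (Tmean+17.8) × √ΔT] = 4.86 / (0.0023 × 38.50 × 4.3589) = 12.591 mm/d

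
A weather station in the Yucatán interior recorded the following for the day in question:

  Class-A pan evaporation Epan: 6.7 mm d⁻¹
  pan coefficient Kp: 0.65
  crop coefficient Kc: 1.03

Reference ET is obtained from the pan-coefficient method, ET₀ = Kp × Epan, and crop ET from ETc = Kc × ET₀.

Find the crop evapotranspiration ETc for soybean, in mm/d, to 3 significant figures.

4.49 mm/d

ET₀ = 0.65 × 6.7 = 4.3550 mm/d
ETc = Kc × ET₀ = 1.03 × 4.3550 = 4.4857 mm/d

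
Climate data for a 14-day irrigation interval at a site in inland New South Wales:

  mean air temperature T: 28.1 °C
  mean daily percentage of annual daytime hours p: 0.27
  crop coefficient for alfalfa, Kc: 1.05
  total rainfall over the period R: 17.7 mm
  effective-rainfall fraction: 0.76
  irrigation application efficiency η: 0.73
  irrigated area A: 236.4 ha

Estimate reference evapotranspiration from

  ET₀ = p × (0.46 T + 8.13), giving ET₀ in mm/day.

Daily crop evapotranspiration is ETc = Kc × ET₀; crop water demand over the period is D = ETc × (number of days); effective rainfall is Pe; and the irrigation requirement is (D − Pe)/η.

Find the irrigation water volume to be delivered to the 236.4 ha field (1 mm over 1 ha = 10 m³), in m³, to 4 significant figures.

227100 m³

ET₀ = 0.27 × (0.46 × 28.1 + 8.13) = 0.27 × 21.056 = 5.6851 mm/d
ETc = Kc × ET₀ = 1.05 × 5.6851 = 5.9694 mm/d
Crop demand D = ETc × 14 d = 5.9694 × 14 = 83.572 mm
Pe = 0.76 × 17.7 = 13.452 mm
D − Pe = 83.572 − 13.452 = 70.120 mm
Gross irrigation = 70.120 / 0.73 = 96.055 mm
Volume = 96.055 mm × 236.4 ha × 10 = 227074.0 m³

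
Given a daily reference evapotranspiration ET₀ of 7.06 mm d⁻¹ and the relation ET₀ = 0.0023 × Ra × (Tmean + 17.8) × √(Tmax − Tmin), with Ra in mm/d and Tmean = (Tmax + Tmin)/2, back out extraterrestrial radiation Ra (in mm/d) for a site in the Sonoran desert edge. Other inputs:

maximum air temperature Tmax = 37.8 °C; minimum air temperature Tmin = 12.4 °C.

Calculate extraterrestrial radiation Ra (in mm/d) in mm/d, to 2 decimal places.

14.20 mm/d

Tmean = 25.10 °C; √ΔT = 5.0398
Ra = ET₀ / [0.0023 × (Tmean+17.8) × √ΔT] = 7.06 / (0.0023 × 42.90 × 5.0398) = 14.197 mm/d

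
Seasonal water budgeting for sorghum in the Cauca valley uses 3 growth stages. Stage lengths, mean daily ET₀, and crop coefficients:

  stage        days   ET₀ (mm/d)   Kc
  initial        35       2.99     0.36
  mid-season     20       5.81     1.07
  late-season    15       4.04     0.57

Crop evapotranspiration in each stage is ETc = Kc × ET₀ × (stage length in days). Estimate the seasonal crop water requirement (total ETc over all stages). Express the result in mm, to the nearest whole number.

initial: 0.36 × 2.99 × 35 = 37.67 mm
mid-season: 1.07 × 5.81 × 20 = 124.33 mm
late-season: 0.57 × 4.04 × 15 = 34.54 mm
Seasonal total = 196.54 mm

197 mm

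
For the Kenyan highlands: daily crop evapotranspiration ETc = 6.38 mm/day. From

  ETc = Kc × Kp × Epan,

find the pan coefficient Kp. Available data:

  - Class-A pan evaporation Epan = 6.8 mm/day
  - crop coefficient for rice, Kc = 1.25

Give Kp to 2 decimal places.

0.75

ETc = Kc × Kp × Epan  ⇒  Kp = ETc / (Kc × Epan)
Kp = 6.38 / (1.25 × 6.8) = 6.38 / 8.500 = 0.7506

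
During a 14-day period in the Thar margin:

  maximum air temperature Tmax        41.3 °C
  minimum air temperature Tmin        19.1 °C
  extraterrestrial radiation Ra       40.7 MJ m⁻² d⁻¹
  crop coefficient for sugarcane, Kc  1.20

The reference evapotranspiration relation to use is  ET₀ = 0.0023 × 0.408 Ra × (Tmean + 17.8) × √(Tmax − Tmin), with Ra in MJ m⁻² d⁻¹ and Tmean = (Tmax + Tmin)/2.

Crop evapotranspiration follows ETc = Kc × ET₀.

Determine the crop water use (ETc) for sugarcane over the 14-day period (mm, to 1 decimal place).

145.1 mm

Tmean = (41.3 + 19.1)/2 = 30.20 °C
0.408 Ra = 0.408 × 40.7 = 16.6056 mm/d equivalent
ET₀ = 0.0023 × 16.6056 × (30.20 + 17.8) × √22.2 = 0.0023 × 16.6056 × 48.00 × 4.7117 = 8.6378 mm/d
ETc = Kc × ET₀ = 1.20 × 8.6378 = 10.3654 mm/d
Over 14 days: 10.3654 × 14 = 145.116 mm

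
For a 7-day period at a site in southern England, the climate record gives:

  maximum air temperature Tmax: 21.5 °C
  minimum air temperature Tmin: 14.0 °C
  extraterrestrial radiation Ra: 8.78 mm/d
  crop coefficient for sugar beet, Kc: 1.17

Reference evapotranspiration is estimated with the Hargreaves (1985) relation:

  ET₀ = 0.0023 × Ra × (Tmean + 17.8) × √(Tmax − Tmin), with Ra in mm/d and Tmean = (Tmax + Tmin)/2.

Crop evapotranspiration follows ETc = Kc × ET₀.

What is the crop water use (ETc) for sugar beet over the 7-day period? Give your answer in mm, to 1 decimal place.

Tmean = (21.5 + 14.0)/2 = 17.75 °C
ET₀ = 0.0023 × 8.78 × (17.75 + 17.8) × √7.5 = 0.0023 × 8.78 × 35.55 × 2.7386 = 1.9660 mm/d
ETc = Kc × ET₀ = 1.17 × 1.9660 = 2.3002 mm/d
Over 7 days: 2.3002 × 7 = 16.101 mm

16.1 mm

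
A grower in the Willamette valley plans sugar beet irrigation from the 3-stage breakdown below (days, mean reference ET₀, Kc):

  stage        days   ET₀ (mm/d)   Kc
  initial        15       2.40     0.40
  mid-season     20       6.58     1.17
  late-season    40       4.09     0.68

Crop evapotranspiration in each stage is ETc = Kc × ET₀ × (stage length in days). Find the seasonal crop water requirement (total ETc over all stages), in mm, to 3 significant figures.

280 mm

initial: 0.40 × 2.40 × 15 = 14.40 mm
mid-season: 1.17 × 6.58 × 20 = 153.97 mm
late-season: 0.68 × 4.09 × 40 = 111.25 mm
Seasonal total = 279.62 mm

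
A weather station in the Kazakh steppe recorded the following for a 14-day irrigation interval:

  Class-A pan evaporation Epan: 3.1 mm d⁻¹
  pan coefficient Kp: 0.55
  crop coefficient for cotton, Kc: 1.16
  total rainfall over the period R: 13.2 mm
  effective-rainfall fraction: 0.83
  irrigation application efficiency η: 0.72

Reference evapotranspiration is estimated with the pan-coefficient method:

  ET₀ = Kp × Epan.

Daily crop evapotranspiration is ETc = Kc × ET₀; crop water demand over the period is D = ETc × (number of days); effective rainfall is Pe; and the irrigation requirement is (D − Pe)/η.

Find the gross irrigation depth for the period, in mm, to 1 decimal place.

23.2 mm

ET₀ = 0.55 × 3.1 = 1.7050 mm/d
ETc = Kc × ET₀ = 1.16 × 1.7050 = 1.9778 mm/d
Crop demand D = ETc × 14 d = 1.9778 × 14 = 27.689 mm
Pe = 0.83 × 13.2 = 10.956 mm
D − Pe = 27.689 − 10.956 = 16.733 mm
Gross irrigation = 16.733 / 0.72 = 23.240 mm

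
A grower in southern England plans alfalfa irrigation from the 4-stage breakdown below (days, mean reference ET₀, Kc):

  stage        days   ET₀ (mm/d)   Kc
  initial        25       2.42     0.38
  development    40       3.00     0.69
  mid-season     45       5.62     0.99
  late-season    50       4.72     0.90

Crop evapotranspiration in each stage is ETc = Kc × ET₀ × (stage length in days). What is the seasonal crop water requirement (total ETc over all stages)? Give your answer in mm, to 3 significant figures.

initial: 0.38 × 2.42 × 25 = 22.99 mm
development: 0.69 × 3.00 × 40 = 82.80 mm
mid-season: 0.99 × 5.62 × 45 = 250.37 mm
late-season: 0.90 × 4.72 × 50 = 212.40 mm
Seasonal total = 568.56 mm

569 mm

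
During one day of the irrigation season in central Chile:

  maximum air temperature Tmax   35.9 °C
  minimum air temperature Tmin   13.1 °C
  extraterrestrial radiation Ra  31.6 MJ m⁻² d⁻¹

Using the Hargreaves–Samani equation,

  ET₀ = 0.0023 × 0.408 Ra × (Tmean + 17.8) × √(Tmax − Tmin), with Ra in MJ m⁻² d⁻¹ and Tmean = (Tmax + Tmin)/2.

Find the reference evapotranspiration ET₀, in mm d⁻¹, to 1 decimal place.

6.0 mm d⁻¹

Tmean = (35.9 + 13.1)/2 = 24.50 °C
0.408 Ra = 0.408 × 31.6 = 12.8928 mm/d equivalent
ET₀ = 0.0023 × 12.8928 × (24.50 + 17.8) × √22.8 = 0.0023 × 12.8928 × 42.30 × 4.7749 = 5.9894 mm/d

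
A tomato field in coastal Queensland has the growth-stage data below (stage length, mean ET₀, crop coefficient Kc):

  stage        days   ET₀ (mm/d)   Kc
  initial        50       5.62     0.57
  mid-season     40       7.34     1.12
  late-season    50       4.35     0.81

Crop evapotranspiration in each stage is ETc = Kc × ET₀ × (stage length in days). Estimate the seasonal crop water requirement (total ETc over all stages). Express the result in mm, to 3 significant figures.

665 mm

initial: 0.57 × 5.62 × 50 = 160.17 mm
mid-season: 1.12 × 7.34 × 40 = 328.83 mm
late-season: 0.81 × 4.35 × 50 = 176.18 mm
Seasonal total = 665.18 mm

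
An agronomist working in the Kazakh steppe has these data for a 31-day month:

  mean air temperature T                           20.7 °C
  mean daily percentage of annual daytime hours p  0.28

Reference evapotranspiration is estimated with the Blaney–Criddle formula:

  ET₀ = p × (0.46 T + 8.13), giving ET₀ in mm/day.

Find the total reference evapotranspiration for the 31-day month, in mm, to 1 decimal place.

153.2 mm

ET₀ = 0.28 × (0.46 × 20.7 + 8.13) = 0.28 × 17.652 = 4.9426 mm/d
Monthly total = 4.9426 × 31 = 153.221 mm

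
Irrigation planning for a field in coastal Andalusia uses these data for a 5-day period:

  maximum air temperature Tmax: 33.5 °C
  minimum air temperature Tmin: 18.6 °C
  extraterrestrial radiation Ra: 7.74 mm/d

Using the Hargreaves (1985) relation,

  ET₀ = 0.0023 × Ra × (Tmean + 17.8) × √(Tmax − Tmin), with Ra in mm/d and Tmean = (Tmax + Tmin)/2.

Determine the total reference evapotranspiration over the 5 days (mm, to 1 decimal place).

Tmean = (33.5 + 18.6)/2 = 26.05 °C
ET₀ = 0.0023 × 7.74 × (26.05 + 17.8) × √14.9 = 0.0023 × 7.74 × 43.85 × 3.8601 = 3.0133 mm/d
Over 5 days: 3.0133 × 5 = 15.067 mm

15.1 mm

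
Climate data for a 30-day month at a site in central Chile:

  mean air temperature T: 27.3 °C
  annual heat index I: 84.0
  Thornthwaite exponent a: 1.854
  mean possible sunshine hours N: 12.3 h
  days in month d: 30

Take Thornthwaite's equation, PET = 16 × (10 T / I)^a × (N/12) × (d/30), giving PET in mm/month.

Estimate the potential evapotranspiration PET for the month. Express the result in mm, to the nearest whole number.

146 mm

10T/I = 10 × 27.3 / 84.0 = 3.2500
(10T/I)^a = 3.2500^1.854 = 8.8927
Uncorrected PET = 16 × 8.8927 = 142.283 mm
Correction = (N/12)(d/30) = (12.3/12)(30/30) = 1.0250
PET = 142.283 × 1.0250 = 145.840 mm/month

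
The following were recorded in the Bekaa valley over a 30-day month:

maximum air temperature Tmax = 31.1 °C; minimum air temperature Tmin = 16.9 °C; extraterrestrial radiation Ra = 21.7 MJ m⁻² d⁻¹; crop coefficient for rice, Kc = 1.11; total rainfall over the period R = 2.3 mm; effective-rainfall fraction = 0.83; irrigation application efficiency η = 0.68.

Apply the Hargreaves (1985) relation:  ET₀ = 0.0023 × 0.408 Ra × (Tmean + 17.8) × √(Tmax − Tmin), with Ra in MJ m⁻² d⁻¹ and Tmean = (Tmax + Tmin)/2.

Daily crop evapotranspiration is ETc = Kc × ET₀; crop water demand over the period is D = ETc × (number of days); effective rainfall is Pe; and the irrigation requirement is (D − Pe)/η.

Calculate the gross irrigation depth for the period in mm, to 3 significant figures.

154 mm

Tmean = (31.1 + 16.9)/2 = 24.00 °C
0.408 Ra = 0.408 × 21.7 = 8.8536 mm/d equivalent
ET₀ = 0.0023 × 8.8536 × (24.00 + 17.8) × √14.2 = 0.0023 × 8.8536 × 41.80 × 3.7683 = 3.2075 mm/d
ETc = Kc × ET₀ = 1.11 × 3.2075 = 3.5603 mm/d
Crop demand D = ETc × 30 d = 3.5603 × 30 = 106.809 mm
Pe = 0.83 × 2.3 = 1.909 mm
D − Pe = 106.809 − 1.909 = 104.900 mm
Gross irrigation = 104.900 / 0.68 = 154.265 mm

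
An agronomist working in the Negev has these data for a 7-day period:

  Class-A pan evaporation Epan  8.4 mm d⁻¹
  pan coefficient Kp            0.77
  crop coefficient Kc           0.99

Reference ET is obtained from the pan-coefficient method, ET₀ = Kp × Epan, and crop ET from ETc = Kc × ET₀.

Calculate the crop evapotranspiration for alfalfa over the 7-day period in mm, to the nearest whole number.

ET₀ = 0.77 × 8.4 = 6.4680 mm/d
ETc = Kc × ET₀ = 0.99 × 6.4680 = 6.4033 mm/d
Over 7 days: 6.4033 × 7 = 44.823 mm

45 mm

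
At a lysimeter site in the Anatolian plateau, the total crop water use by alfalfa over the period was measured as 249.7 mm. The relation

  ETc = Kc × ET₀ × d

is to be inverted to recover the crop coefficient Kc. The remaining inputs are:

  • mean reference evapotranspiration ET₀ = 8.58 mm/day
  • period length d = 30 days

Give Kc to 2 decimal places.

0.97

ETc = Kc × ET₀ × d  ⇒  Kc = ETc / (ET₀ × d)
Kc = 249.7 / (8.58 × 30) = 249.7 / 257.40 = 0.9701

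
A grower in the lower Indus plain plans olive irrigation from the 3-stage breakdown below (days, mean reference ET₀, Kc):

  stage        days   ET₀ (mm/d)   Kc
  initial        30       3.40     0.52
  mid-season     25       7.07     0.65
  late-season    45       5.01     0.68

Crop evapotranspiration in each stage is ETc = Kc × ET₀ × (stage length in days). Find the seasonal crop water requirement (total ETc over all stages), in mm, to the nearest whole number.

321 mm

initial: 0.52 × 3.40 × 30 = 53.04 mm
mid-season: 0.65 × 7.07 × 25 = 114.89 mm
late-season: 0.68 × 5.01 × 45 = 153.31 mm
Seasonal total = 321.24 mm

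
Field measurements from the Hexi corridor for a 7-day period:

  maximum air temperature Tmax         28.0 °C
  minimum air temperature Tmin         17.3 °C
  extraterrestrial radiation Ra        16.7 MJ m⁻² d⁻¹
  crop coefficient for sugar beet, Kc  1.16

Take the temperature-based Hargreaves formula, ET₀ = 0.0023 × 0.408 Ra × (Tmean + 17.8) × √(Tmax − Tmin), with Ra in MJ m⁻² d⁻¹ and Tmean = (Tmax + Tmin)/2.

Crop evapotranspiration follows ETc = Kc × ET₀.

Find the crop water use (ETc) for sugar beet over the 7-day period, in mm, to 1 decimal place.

Tmean = (28.0 + 17.3)/2 = 22.65 °C
0.408 Ra = 0.408 × 16.7 = 6.8136 mm/d equivalent
ET₀ = 0.0023 × 6.8136 × (22.65 + 17.8) × √10.7 = 0.0023 × 6.8136 × 40.45 × 3.2711 = 2.0736 mm/d
ETc = Kc × ET₀ = 1.16 × 2.0736 = 2.4054 mm/d
Over 7 days: 2.4054 × 7 = 16.838 mm

16.8 mm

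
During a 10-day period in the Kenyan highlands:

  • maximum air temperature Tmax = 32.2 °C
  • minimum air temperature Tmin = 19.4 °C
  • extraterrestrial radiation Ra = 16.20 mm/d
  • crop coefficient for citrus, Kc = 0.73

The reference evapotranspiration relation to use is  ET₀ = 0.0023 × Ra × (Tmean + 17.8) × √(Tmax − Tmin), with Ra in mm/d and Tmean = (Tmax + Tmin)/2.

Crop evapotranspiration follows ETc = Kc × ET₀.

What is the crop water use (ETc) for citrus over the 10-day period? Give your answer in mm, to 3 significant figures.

42.4 mm

Tmean = (32.2 + 19.4)/2 = 25.80 °C
ET₀ = 0.0023 × 16.20 × (25.80 + 17.8) × √12.8 = 0.0023 × 16.20 × 43.60 × 3.5777 = 5.8121 mm/d
ETc = Kc × ET₀ = 0.73 × 5.8121 = 4.2428 mm/d
Over 10 days: 4.2428 × 10 = 42.428 mm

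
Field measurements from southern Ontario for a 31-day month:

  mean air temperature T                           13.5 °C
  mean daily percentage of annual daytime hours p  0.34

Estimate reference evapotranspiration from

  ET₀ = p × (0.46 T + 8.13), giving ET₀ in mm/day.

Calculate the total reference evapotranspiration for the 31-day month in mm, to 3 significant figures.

ET₀ = 0.34 × (0.46 × 13.5 + 8.13) = 0.34 × 14.340 = 4.8756 mm/d
Monthly total = 4.8756 × 31 = 151.144 mm

151 mm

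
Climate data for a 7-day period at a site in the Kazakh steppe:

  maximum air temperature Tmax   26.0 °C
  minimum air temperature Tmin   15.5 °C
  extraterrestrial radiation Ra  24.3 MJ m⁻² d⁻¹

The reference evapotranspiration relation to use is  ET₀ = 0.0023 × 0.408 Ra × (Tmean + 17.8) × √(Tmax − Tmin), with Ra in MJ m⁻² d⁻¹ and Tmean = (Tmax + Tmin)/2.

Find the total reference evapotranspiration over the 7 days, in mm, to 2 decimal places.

Tmean = (26.0 + 15.5)/2 = 20.75 °C
0.408 Ra = 0.408 × 24.3 = 9.9144 mm/d equivalent
ET₀ = 0.0023 × 9.9144 × (20.75 + 17.8) × √10.5 = 0.0023 × 9.9144 × 38.55 × 3.2404 = 2.8485 mm/d
Over 7 days: 2.8485 × 7 = 19.940 mm

19.94 mm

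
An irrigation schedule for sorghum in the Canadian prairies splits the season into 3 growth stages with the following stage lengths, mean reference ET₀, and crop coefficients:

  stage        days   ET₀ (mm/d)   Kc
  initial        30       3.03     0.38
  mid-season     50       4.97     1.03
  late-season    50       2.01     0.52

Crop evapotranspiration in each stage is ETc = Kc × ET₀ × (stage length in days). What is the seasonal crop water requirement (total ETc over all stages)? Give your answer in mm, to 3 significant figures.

initial: 0.38 × 3.03 × 30 = 34.54 mm
mid-season: 1.03 × 4.97 × 50 = 255.96 mm
late-season: 0.52 × 2.01 × 50 = 52.26 mm
Seasonal total = 342.76 mm

343 mm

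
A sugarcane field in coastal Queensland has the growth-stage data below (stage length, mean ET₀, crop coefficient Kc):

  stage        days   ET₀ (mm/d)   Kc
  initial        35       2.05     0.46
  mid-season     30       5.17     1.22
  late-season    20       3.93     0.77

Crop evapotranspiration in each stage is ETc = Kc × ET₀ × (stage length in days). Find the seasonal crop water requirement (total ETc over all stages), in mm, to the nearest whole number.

initial: 0.46 × 2.05 × 35 = 33.01 mm
mid-season: 1.22 × 5.17 × 30 = 189.22 mm
late-season: 0.77 × 3.93 × 20 = 60.52 mm
Seasonal total = 282.75 mm

283 mm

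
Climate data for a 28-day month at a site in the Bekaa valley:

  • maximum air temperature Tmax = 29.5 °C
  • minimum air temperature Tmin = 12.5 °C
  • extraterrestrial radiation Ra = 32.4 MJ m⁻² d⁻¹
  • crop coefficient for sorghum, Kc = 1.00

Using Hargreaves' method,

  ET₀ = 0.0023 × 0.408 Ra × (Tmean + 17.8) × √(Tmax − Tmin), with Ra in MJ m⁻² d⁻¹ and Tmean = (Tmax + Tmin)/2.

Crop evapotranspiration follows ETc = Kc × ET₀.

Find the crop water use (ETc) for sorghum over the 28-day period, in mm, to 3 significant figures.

Tmean = (29.5 + 12.5)/2 = 21.00 °C
0.408 Ra = 0.408 × 32.4 = 13.2192 mm/d equivalent
ET₀ = 0.0023 × 13.2192 × (21.00 + 17.8) × √17.0 = 0.0023 × 13.2192 × 38.80 × 4.1231 = 4.8639 mm/d
ETc = Kc × ET₀ = 1.00 × 4.8639 = 4.8639 mm/d
Over 28 days: 4.8639 × 28 = 136.189 mm

136 mm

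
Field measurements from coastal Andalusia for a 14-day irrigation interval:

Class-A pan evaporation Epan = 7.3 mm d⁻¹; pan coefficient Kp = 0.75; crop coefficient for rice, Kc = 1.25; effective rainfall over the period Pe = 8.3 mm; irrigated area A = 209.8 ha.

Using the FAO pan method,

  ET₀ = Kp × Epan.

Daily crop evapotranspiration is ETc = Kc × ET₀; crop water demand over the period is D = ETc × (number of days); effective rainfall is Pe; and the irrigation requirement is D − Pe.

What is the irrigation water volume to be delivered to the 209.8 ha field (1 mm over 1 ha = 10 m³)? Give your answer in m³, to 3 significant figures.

184000 m³

ET₀ = 0.75 × 7.3 = 5.4750 mm/d
ETc = Kc × ET₀ = 1.25 × 5.4750 = 6.8438 mm/d
Crop demand D = ETc × 14 d = 6.8438 × 14 = 95.813 mm
D − Pe = 95.813 − 8.3 = 87.513 mm
Volume = 87.513 mm × 209.8 ha × 10 = 183602.3 m³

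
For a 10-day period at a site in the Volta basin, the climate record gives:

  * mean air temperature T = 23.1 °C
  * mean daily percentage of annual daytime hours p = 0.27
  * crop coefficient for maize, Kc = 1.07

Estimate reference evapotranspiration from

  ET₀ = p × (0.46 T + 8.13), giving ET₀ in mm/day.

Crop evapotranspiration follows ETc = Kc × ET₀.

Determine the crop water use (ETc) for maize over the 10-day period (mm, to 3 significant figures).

ET₀ = 0.27 × (0.46 × 23.1 + 8.13) = 0.27 × 18.756 = 5.0641 mm/d
ETc = Kc × ET₀ = 1.07 × 5.0641 = 5.4186 mm/d
Over 10 days: 5.4186 × 10 = 54.186 mm

54.2 mm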